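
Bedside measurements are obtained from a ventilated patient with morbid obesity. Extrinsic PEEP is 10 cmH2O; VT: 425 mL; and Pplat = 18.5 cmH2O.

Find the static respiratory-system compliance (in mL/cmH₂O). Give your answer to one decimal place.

Cstat = Vt / (Pplat − PEEP) = 425 / (18.5 − 10) = 425 / 8.5 = 50.0 mL/cmH2O.

50.0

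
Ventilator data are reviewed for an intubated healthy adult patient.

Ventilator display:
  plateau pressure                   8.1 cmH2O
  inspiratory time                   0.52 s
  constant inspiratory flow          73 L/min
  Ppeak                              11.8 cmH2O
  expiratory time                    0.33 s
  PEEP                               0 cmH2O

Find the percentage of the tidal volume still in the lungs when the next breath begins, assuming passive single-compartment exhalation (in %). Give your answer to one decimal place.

24.9

Flow: 73 L/min ÷ 60 = 1.2167 L/s.
Vt = flow × Ti = 1.2167 L/s × 0.52 s × 1000 mL/L = 632.68 mL.
R = (PIP − Pplat)/V̇ = (11.8 − 8.1) / 1.2167 = 3.7/1.2167 = 3.041 cmH2O·s/L.
C = Vt/(Pplat − PEEP) = 632.68 / (8.1 − 0) = 632.68/8.1 = 78.109 mL/cmH2O.
τ = R × C = 3.041 × 0.07811 L/cmH2O = 0.2375 s.
Fraction remaining at end-expiration = e^(−Te/τ) = e^(−0.33/0.2375) = 0.2492 → 24.92%.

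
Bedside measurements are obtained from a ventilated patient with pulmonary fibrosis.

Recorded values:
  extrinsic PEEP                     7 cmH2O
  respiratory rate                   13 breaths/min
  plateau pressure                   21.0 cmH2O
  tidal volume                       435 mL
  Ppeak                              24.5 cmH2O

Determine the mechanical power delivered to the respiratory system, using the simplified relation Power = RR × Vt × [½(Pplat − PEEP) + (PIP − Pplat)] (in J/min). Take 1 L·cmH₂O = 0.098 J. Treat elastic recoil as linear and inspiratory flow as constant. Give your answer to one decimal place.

5.8

Per-breath work = Vt × [½(Pplat−PEEP) + (PIP−Pplat)] = 0.435 × [0.5×14.0 + 3.5] = 0.435 × 10.5 = 4.568 L·cmH2O.
Power = 13 × 4.568 = 59.384 L·cmH2O/min.
× 0.098 J/(L·cmH2O) → 5.82 J/min.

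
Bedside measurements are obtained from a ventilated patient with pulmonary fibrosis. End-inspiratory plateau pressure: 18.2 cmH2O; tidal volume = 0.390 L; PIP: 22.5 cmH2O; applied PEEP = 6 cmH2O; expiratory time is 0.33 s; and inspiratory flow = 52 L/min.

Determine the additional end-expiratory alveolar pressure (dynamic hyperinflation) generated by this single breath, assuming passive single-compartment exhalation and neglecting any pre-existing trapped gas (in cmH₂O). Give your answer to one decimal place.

1.5

Flow: 52 L/min ÷ 60 = 0.8667 L/s.
R = (PIP − Pplat)/V̇ = (22.5 − 18.2) / 0.8667 = 4.3/0.8667 = 4.961 cmH2O·s/L.
C = Vt/(Pplat − PEEP) = 390.0 / (18.2 − 6) = 390.0/12.2 = 31.967 mL/cmH2O.
τ = R × C = 4.961 × 0.03197 L/cmH2O = 0.1586 s.
Fraction remaining = e^(−Te/τ) = e^(−0.33/0.1586) = 0.1248; trapped volume = 390.0 × 0.1248 = 48.672 mL.
Additional alveolar pressure from trapping ≈ V_trapped / C = 48.672 / 31.967 = 1.523 cmH2O.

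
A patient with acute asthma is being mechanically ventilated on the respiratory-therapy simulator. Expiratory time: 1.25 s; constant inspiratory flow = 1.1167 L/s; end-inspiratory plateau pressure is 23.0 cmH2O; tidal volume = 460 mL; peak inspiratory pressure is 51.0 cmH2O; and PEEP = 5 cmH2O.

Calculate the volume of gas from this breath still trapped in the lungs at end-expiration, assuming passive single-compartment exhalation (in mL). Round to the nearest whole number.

R = (PIP − Pplat)/V̇ = (51.0 − 23.0) / 1.1167 = 28.0/1.1167 = 25.074 cmH2O·s/L.
C = Vt/(Pplat − PEEP) = 460.0 / (23.0 − 5) = 460.0/18.0 = 25.556 mL/cmH2O.
τ = R × C = 25.074 × 0.02556 L/cmH2O = 0.6409 s.
Fraction remaining = e^(−Te/τ) = e^(−1.25/0.6409) = 0.1422.
Trapped volume = 460.0 × 0.1422 = 65.412 mL.

65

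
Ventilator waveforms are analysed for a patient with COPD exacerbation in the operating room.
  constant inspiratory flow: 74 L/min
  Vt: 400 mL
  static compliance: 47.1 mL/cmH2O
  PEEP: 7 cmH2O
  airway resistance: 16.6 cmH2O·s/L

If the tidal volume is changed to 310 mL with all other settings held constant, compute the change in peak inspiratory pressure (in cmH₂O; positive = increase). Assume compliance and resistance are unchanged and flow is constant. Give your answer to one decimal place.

PIP = Vt/C + R·V̇ + PEEP (constant-flow equation of motion).
Only the elastic term changes: ΔPIP = ΔVt / C = (310 − 400) / 47.1 = -1.911 cmH2O.

-1.9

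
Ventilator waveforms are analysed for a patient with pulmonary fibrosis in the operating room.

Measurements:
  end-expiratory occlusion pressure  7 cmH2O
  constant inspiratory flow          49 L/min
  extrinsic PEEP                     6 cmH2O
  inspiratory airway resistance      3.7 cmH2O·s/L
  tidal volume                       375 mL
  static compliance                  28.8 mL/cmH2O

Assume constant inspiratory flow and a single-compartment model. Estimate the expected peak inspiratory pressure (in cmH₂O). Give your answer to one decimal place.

23.0

Flow: 49 L/min ÷ 60 = 0.8167 L/s.
Total PEEP = 7 cmH2O (set 6 + intrinsic 1); this is the baseline alveolar pressure.
Equation of motion (constant flow): PIP = Vt/C + R·V̇ + PEEP.
PIP = 375/28.8 + 3.7×0.8167 + 7 = 13.021 + 3.022 + 7 = 23.043 cmH2O.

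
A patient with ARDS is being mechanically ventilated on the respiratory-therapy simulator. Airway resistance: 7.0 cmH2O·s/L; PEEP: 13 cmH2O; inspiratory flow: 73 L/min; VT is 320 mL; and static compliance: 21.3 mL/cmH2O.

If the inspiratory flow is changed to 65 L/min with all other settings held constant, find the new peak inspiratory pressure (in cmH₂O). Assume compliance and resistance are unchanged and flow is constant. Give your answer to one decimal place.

Flow: 73 L/min ÷ 60 = 1.2167 L/s.
New flow: 65 L/min ÷ 60 = 1.0833 L/s.
PIP = Vt/C + R·V̇ + PEEP (constant-flow equation of motion).
Only the resistive term changes: ΔPIP = R × ΔV̇ = 7.0 × (1.0833 − 1.2167) = 7.0 × -0.1334 = -0.9338 cmH2O.
Original PIP = 320/21.3 + 7.0×1.2167 + 13 = 36.54 cmH2O; new PIP = 36.54 + (-0.9338) = 35.606 cmH2O.

35.6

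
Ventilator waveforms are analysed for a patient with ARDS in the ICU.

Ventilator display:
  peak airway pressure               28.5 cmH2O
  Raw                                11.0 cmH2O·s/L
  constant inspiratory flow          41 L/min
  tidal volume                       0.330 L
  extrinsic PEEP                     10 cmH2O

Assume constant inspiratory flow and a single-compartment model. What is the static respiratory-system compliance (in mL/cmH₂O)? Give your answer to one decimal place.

Flow: 41 L/min ÷ 60 = 0.6833 L/s.
Equation of motion (constant flow): PIP = Vt/C + R·V̇ + PEEP.
Vt/C = PIP − R·V̇ − PEEP = 28.5 − 11.0×0.6833 − 10 = 28.5 − 7.516 − 10 = 10.984 cmH2O.
C = Vt / 10.984 = 330 / 10.984 = 30.044 mL/cmH2O.

30.0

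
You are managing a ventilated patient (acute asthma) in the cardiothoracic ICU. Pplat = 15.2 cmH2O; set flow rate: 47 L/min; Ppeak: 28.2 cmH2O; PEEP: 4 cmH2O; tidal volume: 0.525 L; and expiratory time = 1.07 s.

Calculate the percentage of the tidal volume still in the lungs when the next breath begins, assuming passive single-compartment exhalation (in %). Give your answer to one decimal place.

25.3

Flow: 47 L/min ÷ 60 = 0.7833 L/s.
R = (PIP − Pplat)/V̇ = (28.2 − 15.2) / 0.7833 = 13.0/0.7833 = 16.596 cmH2O·s/L.
C = Vt/(Pplat − PEEP) = 525.0 / (15.2 − 4) = 525.0/11.2 = 46.875 mL/cmH2O.
τ = R × C = 16.596 × 0.04688 L/cmH2O = 0.778 s.
Fraction remaining at end-expiration = e^(−Te/τ) = e^(−1.07/0.778) = 0.2528 → 25.28%.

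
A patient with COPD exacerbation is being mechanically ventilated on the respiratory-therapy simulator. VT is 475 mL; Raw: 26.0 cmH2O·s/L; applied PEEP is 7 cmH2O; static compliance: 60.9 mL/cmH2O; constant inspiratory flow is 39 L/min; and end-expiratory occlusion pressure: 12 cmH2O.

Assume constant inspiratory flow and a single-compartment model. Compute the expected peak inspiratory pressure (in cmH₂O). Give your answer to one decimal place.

36.7

Flow: 39 L/min ÷ 60 = 0.65 L/s.
Total PEEP = 12 cmH2O (set 7 + intrinsic 5); this is the baseline alveolar pressure.
Equation of motion (constant flow): PIP = Vt/C + R·V̇ + PEEP.
PIP = 475/60.9 + 26.0×0.65 + 12 = 7.8 + 16.9 + 12 = 36.7 cmH2O.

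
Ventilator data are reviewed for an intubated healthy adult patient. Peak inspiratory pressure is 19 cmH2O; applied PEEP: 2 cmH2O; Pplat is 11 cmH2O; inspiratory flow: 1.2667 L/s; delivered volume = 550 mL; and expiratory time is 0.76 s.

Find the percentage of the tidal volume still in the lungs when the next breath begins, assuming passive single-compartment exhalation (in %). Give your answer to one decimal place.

R = (PIP − Pplat)/V̇ = (19 − 11) / 1.2667 = 8.0/1.2667 = 6.316 cmH2O·s/L.
C = Vt/(Pplat − PEEP) = 550.0 / (11 − 2) = 550.0/9.0 = 61.111 mL/cmH2O.
τ = R × C = 6.316 × 0.06111 L/cmH2O = 0.386 s.
Fraction remaining at end-expiration = e^(−Te/τ) = e^(−0.76/0.386) = 0.1396 → 13.96%.

14.0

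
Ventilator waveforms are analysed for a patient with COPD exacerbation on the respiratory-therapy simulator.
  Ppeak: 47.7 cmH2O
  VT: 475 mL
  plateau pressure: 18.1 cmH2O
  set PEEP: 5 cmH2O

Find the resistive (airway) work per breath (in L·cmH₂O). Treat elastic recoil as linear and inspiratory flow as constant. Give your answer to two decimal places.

14.06

With constant inspiratory flow the resistive pressure is constant at PIP − Pplat = 47.7 − 18.1 = 29.6 cmH2O, so resistive work = 29.6 × 0.475 = 14.06 L·cmH2O.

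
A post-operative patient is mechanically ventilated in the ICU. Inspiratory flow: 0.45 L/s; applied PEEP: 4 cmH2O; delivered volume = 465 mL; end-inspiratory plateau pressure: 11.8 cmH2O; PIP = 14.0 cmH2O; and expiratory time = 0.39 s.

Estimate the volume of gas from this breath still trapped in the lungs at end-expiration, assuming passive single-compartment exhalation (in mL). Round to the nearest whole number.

122

R = (PIP − Pplat)/V̇ = (14.0 − 11.8) / 0.45 = 2.2/0.45 = 4.889 cmH2O·s/L.
C = Vt/(Pplat − PEEP) = 465.0 / (11.8 − 4) = 465.0/7.8 = 59.615 mL/cmH2O.
τ = R × C = 4.889 × 0.05962 L/cmH2O = 0.2915 s.
Fraction remaining = e^(−Te/τ) = e^(−0.39/0.2915) = 0.2624.
Trapped volume = 465.0 × 0.2624 = 122.02 mL.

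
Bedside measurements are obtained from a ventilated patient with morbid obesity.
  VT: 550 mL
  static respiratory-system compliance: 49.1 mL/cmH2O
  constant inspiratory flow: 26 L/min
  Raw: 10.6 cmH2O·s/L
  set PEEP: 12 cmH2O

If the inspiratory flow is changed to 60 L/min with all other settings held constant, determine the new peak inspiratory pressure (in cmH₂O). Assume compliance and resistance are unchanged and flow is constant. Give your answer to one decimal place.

Flow: 26 L/min ÷ 60 = 0.4333 L/s.
New flow: 60 L/min ÷ 60 = 1 L/s.
PIP = Vt/C + R·V̇ + PEEP (constant-flow equation of motion).
Only the resistive term changes: ΔPIP = R × ΔV̇ = 10.6 × (1 − 0.4333) = 10.6 × 0.5667 = 6.007 cmH2O.
Original PIP = 550/49.1 + 10.6×0.4333 + 12 = 27.795 cmH2O; new PIP = 27.795 + (6.007) = 33.802 cmH2O.

33.8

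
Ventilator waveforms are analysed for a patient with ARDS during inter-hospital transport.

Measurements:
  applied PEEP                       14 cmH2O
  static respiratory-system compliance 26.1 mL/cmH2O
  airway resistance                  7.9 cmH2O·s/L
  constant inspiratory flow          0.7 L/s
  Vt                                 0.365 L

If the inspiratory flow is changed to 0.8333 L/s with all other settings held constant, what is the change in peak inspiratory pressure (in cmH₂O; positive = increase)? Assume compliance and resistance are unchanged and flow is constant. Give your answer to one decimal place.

1.1

PIP = Vt/C + R·V̇ + PEEP (constant-flow equation of motion).
Only the resistive term changes: ΔPIP = R × ΔV̇ = 7.9 × (0.8333 − 0.7) = 7.9 × 0.1333 = 1.053 cmH2O.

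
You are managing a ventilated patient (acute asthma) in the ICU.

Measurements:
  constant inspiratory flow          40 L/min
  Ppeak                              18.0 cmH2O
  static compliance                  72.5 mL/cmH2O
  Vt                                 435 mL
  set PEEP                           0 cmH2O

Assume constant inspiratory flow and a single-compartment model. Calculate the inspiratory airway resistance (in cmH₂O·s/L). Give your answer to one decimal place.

18.0

Flow: 40 L/min ÷ 60 = 0.6667 L/s.
Equation of motion (constant flow): PIP = Vt/C + R·V̇ + PEEP.
R·V̇ = PIP − Vt/C − PEEP = 18.0 − 435/72.5 − 0 = 18.0 − 6.0 − 0 = 12.0 cmH2O.
R = 12.0 / 0.6667 = 17.999 cmH2O·s/L.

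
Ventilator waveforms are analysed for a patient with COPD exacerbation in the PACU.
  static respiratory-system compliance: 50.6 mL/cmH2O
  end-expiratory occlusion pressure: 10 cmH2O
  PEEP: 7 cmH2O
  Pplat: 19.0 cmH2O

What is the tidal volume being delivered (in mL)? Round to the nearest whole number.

End-expiratory occlusion gives total PEEP = 10 cmH2O (intrinsic PEEP = 10 − 7 = 3). Use total PEEP for the elastic gradient.
Vt = Cstat × (Pplat − PEEPtotal) = 50.6 × (19.0 − 10) = 50.6 × 9.0 = 455.4 mL.

455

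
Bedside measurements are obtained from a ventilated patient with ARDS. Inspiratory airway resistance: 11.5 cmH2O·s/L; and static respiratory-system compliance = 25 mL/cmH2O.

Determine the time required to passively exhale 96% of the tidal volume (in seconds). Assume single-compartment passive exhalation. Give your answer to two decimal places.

0.93

τ = R × C = 11.5 × 25 mL/cmH2O = 11.5 × 0.025 L/cmH2O = 0.2875 s.
Exhaled fraction f = 1 − e^(−t/τ) → t = −τ·ln(1 − f) = −0.2875·ln(0.04) = 0.9254 s.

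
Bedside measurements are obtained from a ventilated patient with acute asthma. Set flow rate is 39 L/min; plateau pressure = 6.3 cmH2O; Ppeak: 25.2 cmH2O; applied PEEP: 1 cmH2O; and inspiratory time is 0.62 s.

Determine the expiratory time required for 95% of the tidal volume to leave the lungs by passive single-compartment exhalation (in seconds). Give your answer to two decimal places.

Flow: 39 L/min ÷ 60 = 0.65 L/s.
Vt = flow × Ti = 0.65 L/s × 0.62 s × 1000 mL/L = 403.0 mL.
R = (PIP − Pplat)/V̇ = (25.2 − 6.3) / 0.65 = 18.9/0.65 = 29.077 cmH2O·s/L.
C = Vt/(Pplat − PEEP) = 403.0 / (6.3 − 1) = 403.0/5.3 = 76.038 mL/cmH2O.
τ = R × C = 29.077 × 0.07604 L/cmH2O = 2.211 s.
t = −τ·ln(1 − 0.95) = −2.211·ln(0.05) = 6.624 s.

6.62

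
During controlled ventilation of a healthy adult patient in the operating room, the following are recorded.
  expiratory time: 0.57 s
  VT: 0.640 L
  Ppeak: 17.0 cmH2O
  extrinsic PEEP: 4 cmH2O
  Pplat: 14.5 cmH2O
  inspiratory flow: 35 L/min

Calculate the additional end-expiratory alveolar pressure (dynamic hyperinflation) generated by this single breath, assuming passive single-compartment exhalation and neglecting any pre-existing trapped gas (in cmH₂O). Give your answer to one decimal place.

Flow: 35 L/min ÷ 60 = 0.5833 L/s.
R = (PIP − Pplat)/V̇ = (17.0 − 14.5) / 0.5833 = 2.5/0.5833 = 4.286 cmH2O·s/L.
C = Vt/(Pplat − PEEP) = 640.0 / (14.5 − 4) = 640.0/10.5 = 60.952 mL/cmH2O.
τ = R × C = 4.286 × 0.06095 L/cmH2O = 0.2612 s.
Fraction remaining = e^(−Te/τ) = e^(−0.57/0.2612) = 0.1128; trapped volume = 640.0 × 0.1128 = 72.192 mL.
Additional alveolar pressure from trapping ≈ V_trapped / C = 72.192 / 60.952 = 1.184 cmH2O.

1.2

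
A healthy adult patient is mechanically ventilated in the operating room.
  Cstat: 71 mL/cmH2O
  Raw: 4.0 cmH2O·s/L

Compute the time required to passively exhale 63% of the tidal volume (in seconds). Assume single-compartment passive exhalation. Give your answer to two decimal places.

τ = R × C = 4.0 × 71 mL/cmH2O = 4.0 × 0.071 L/cmH2O = 0.284 s.
Exhaled fraction f = 1 − e^(−t/τ) → t = −τ·ln(1 − f) = −0.284·ln(0.37) = 0.2824 s.

0.28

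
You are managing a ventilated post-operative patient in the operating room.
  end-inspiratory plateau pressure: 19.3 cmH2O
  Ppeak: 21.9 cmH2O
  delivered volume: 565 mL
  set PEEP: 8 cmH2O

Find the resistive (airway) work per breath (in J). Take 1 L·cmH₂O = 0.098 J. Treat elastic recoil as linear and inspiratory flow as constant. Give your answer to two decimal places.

With constant inspiratory flow the resistive pressure is constant at PIP − Pplat = 21.9 − 19.3 = 2.6 cmH2O, so resistive work = 2.6 × 0.565 = 1.469 L·cmH2O.
× 0.098 J/(L·cmH2O) → 0.144 J.

0.14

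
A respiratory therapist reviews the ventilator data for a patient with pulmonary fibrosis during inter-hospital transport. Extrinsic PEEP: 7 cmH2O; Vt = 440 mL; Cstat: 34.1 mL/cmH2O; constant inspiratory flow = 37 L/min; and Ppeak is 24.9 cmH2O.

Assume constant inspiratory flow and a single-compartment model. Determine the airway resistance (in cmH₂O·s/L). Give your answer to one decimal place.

Flow: 37 L/min ÷ 60 = 0.6167 L/s.
Equation of motion (constant flow): PIP = Vt/C + R·V̇ + PEEP.
R·V̇ = PIP − Vt/C − PEEP = 24.9 − 440/34.1 − 7 = 24.9 − 12.903 − 7 = 4.997 cmH2O.
R = 4.997 / 0.6167 = 8.103 cmH2O·s/L.

8.1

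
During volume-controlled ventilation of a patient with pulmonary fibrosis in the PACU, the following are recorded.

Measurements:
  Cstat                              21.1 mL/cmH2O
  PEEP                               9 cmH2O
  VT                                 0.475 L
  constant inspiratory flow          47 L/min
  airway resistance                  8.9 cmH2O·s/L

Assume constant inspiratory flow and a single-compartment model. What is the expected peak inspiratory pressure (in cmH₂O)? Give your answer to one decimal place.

38.5

Flow: 47 L/min ÷ 60 = 0.7833 L/s.
Equation of motion (constant flow): PIP = Vt/C + R·V̇ + PEEP.
PIP = 475/21.1 + 8.9×0.7833 + 9 = 22.512 + 6.971 + 9 = 38.483 cmH2O.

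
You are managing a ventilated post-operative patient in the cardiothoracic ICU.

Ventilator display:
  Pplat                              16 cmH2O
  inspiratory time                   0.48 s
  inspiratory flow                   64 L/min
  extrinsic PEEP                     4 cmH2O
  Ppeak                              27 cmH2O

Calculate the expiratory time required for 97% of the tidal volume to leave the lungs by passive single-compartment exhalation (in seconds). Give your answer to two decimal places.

1.54

Flow: 64 L/min ÷ 60 = 1.0667 L/s.
Vt = flow × Ti = 1.0667 L/s × 0.48 s × 1000 mL/L = 512.02 mL.
R = (PIP − Pplat)/V̇ = (27 − 16) / 1.0667 = 11.0/1.0667 = 10.312 cmH2O·s/L.
C = Vt/(Pplat − PEEP) = 512.02 / (16 − 4) = 512.02/12.0 = 42.668 mL/cmH2O.
τ = R × C = 10.312 × 0.04267 L/cmH2O = 0.44 s.
t = −τ·ln(1 − 0.97) = −0.44·ln(0.03) = 1.543 s.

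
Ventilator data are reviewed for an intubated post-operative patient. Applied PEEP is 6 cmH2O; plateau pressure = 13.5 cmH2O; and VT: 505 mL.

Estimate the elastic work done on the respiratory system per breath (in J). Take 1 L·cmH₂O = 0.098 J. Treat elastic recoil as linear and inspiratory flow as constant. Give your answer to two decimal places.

Elastic work ≈ ½ × (Pplat − PEEP) × Vt = 0.5 × (13.5 − 6) × 0.505 L = 0.5 × 7.5 × 0.505 = 1.894 L·cmH2O.
× 0.098 J/(L·cmH2O) → 0.1856 J.

0.19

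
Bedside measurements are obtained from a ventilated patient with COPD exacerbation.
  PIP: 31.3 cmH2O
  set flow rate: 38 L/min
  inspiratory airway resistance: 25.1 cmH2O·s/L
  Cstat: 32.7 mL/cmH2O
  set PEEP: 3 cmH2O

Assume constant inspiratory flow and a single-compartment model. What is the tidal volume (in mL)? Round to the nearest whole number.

Flow: 38 L/min ÷ 60 = 0.6333 L/s.
Equation of motion (constant flow): PIP = Vt/C + R·V̇ + PEEP.
Vt/C = PIP − R·V̇ − PEEP = 31.3 − 15.896 − 3 = 12.404 cmH2O.
Vt = C × 12.404 = 32.7 × 12.404 = 405.61 mL.

406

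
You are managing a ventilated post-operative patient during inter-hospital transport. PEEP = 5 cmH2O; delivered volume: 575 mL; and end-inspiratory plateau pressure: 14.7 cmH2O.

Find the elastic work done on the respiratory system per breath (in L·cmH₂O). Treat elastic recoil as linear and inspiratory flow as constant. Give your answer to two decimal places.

2.79

Elastic work ≈ ½ × (Pplat − PEEP) × Vt = 0.5 × (14.7 − 5) × 0.575 L = 0.5 × 9.7 × 0.575 = 2.789 L·cmH2O.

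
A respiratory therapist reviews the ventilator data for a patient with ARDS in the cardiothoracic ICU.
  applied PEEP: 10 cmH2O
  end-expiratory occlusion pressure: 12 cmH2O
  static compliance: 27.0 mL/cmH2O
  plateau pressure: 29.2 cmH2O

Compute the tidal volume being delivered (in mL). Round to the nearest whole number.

End-expiratory occlusion gives total PEEP = 12 cmH2O (intrinsic PEEP = 12 − 10 = 2). Use total PEEP for the elastic gradient.
Vt = Cstat × (Pplat − PEEPtotal) = 27.0 × (29.2 − 12) = 27.0 × 17.2 = 464.4 mL.

464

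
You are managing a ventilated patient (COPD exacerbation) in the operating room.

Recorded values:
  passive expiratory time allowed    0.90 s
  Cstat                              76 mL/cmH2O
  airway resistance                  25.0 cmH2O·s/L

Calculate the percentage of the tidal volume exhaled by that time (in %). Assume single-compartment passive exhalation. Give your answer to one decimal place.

37.7

τ = R × C = 25.0 × 76 mL/cmH2O = 25.0 × 0.076 L/cmH2O = 1.9 s.
Passive exhalation: V(t)/V₀ = e^(−t/τ) = e^(−0.90/1.9) = 0.6227.
Fraction exhaled = 1 − 0.6227 = 0.3773 → 37.73%.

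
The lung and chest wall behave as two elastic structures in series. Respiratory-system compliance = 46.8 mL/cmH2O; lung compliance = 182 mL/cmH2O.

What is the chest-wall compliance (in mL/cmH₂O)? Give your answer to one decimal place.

63.0

1/Ccw = 1/Crs − 1/CL.
1/Ccw = 1/46.8 − 1/182 = 0.01587.
Ccw = 63.012 mL/cmH2O.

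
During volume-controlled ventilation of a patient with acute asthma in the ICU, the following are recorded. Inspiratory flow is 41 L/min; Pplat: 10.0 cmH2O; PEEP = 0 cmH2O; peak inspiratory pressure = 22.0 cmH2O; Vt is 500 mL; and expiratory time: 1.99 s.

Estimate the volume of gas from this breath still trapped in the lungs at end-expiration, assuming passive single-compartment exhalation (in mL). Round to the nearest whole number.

Flow: 41 L/min ÷ 60 = 0.6833 L/s.
R = (PIP − Pplat)/V̇ = (22.0 − 10.0) / 0.6833 = 12.0/0.6833 = 17.562 cmH2O·s/L.
C = Vt/(Pplat − PEEP) = 500.0 / (10.0 − 0) = 500.0/10.0 = 50.0 mL/cmH2O.
τ = R × C = 17.562 × 0.05 L/cmH2O = 0.8781 s.
Fraction remaining = e^(−Te/τ) = e^(−1.99/0.8781) = 0.1037.
Trapped volume = 500.0 × 0.1037 = 51.85 mL.

52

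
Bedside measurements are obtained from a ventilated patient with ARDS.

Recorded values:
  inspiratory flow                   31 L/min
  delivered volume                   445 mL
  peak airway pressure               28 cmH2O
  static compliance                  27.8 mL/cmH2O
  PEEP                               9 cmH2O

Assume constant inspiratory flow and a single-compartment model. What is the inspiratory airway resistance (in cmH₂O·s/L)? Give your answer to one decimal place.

Flow: 31 L/min ÷ 60 = 0.5167 L/s.
Equation of motion (constant flow): PIP = Vt/C + R·V̇ + PEEP.
R·V̇ = PIP − Vt/C − PEEP = 28 − 445/27.8 − 9 = 28 − 16.007 − 9 = 2.993 cmH2O.
R = 2.993 / 0.5167 = 5.793 cmH2O·s/L.

5.8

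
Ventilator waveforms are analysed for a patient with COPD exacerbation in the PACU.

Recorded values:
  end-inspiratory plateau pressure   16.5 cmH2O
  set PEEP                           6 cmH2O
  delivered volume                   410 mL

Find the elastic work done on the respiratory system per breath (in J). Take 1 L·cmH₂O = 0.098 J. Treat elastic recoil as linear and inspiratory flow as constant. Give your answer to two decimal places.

0.21

Elastic work ≈ ½ × (Pplat − PEEP) × Vt = 0.5 × (16.5 − 6) × 0.410 L = 0.5 × 10.5 × 0.410 = 2.153 L·cmH2O.
× 0.098 J/(L·cmH2O) → 0.211 J.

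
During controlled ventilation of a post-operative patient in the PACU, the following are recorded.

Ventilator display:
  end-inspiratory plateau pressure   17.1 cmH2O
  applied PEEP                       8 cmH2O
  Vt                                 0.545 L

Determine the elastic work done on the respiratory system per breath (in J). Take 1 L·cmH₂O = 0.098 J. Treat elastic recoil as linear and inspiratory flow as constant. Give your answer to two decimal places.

Elastic work ≈ ½ × (Pplat − PEEP) × Vt = 0.5 × (17.1 − 8) × 0.545 L = 0.5 × 9.1 × 0.545 = 2.48 L·cmH2O.
× 0.098 J/(L·cmH2O) → 0.243 J.

0.24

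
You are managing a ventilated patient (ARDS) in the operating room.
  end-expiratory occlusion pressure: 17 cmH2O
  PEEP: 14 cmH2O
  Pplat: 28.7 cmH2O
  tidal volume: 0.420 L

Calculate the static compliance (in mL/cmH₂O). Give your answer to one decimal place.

35.9

End-expiratory occlusion gives total PEEP = 17 cmH2O (intrinsic PEEP = 17 − 14 = 3). Use total PEEP for the elastic gradient.
Cstat = Vt / (Pplat − PEEPtotal) = 420 / (28.7 − 17) = 420 / 11.7 = 35.897 mL/cmH2O.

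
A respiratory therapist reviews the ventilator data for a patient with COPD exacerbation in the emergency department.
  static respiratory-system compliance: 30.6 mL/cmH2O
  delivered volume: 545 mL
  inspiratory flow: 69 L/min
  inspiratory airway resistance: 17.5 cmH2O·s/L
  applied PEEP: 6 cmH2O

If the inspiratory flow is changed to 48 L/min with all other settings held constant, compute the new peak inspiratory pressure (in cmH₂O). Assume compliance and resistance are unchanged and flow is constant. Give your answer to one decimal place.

Flow: 69 L/min ÷ 60 = 1.15 L/s.
New flow: 48 L/min ÷ 60 = 0.8 L/s.
PIP = Vt/C + R·V̇ + PEEP (constant-flow equation of motion).
Only the resistive term changes: ΔPIP = R × ΔV̇ = 17.5 × (0.8 − 1.15) = 17.5 × -0.35 = -6.125 cmH2O.
Original PIP = 545/30.6 + 17.5×1.15 + 6 = 43.935 cmH2O; new PIP = 43.935 + (-6.125) = 37.81 cmH2O.

37.8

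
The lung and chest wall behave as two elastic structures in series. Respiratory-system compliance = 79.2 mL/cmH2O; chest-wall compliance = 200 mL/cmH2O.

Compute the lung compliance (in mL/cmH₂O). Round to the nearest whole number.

1/CL = 1/Crs − 1/Ccw.
1/CL = 1/79.2 − 1/200 = 0.007626.
CL = 131.13 mL/cmH2O.

131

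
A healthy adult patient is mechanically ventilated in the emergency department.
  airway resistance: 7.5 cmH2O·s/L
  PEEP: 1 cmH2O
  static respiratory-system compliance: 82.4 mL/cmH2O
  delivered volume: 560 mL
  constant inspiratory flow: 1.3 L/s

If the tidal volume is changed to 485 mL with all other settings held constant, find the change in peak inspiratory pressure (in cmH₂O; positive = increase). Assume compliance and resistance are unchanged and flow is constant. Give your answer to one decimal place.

-0.9

PIP = Vt/C + R·V̇ + PEEP (constant-flow equation of motion).
Only the elastic term changes: ΔPIP = ΔVt / C = (485 − 560) / 82.4 = -0.9102 cmH2O.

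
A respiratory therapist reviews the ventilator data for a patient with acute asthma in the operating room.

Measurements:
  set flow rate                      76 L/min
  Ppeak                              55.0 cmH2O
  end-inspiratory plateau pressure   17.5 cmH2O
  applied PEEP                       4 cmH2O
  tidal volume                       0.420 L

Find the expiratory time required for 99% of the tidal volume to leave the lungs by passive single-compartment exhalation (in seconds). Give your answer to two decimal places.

Flow: 76 L/min ÷ 60 = 1.2667 L/s.
R = (PIP − Pplat)/V̇ = (55.0 − 17.5) / 1.2667 = 37.5/1.2667 = 29.604 cmH2O·s/L.
C = Vt/(Pplat − PEEP) = 420.0 / (17.5 − 4) = 420.0/13.5 = 31.111 mL/cmH2O.
τ = R × C = 29.604 × 0.03111 L/cmH2O = 0.921 s.
t = −τ·ln(1 − 0.99) = −0.921·ln(0.01) = 4.241 s.

4.24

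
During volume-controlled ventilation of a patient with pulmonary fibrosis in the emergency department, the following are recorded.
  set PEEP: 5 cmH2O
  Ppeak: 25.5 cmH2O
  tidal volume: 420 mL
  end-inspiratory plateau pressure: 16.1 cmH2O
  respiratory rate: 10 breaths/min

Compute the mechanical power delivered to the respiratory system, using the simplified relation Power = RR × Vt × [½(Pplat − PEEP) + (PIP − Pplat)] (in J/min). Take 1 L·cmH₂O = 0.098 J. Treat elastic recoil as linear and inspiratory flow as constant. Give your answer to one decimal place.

6.2

Per-breath work = Vt × [½(Pplat−PEEP) + (PIP−Pplat)] = 0.420 × [0.5×11.1 + 9.4] = 0.420 × 14.95 = 6.279 L·cmH2O.
Power = 10 × 6.279 = 62.79 L·cmH2O/min.
× 0.098 J/(L·cmH2O) → 6.153 J/min.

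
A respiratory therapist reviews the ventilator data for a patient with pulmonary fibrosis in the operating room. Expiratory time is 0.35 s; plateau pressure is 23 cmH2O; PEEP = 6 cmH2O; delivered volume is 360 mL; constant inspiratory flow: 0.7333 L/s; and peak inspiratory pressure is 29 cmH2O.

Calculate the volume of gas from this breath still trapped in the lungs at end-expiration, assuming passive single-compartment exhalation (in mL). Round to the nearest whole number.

48

R = (PIP − Pplat)/V̇ = (29 − 23) / 0.7333 = 6.0/0.7333 = 8.182 cmH2O·s/L.
C = Vt/(Pplat − PEEP) = 360.0 / (23 − 6) = 360.0/17.0 = 21.176 mL/cmH2O.
τ = R × C = 8.182 × 0.02118 L/cmH2O = 0.1733 s.
Fraction remaining = e^(−Te/τ) = e^(−0.35/0.1733) = 0.1327.
Trapped volume = 360.0 × 0.1327 = 47.772 mL.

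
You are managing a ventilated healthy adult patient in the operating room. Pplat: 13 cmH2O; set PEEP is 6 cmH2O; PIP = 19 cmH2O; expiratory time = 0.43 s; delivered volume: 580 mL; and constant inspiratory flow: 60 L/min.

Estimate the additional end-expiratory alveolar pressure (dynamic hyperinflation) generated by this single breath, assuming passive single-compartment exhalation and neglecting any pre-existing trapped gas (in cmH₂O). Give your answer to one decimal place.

Flow: 60 L/min ÷ 60 = 1 L/s.
R = (PIP − Pplat)/V̇ = (19 − 13) / 1 = 6.0/1 = 6.0 cmH2O·s/L.
C = Vt/(Pplat − PEEP) = 580.0 / (13 − 6) = 580.0/7.0 = 82.857 mL/cmH2O.
τ = R × C = 6.0 × 0.08286 L/cmH2O = 0.4972 s.
Fraction remaining = e^(−Te/τ) = e^(−0.43/0.4972) = 0.4211; trapped volume = 580.0 × 0.4211 = 244.24 mL.
Additional alveolar pressure from trapping ≈ V_trapped / C = 244.24 / 82.857 = 2.948 cmH2O.

2.9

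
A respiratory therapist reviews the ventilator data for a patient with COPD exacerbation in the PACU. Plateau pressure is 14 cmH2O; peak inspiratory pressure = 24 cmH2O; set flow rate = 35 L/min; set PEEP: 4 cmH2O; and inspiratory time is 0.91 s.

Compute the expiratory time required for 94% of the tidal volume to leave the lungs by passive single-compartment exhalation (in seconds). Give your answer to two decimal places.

2.56

Flow: 35 L/min ÷ 60 = 0.5833 L/s.
Vt = flow × Ti = 0.5833 L/s × 0.91 s × 1000 mL/L = 530.8 mL.
R = (PIP − Pplat)/V̇ = (24 − 14) / 0.5833 = 10.0/0.5833 = 17.144 cmH2O·s/L.
C = Vt/(Pplat − PEEP) = 530.8 / (14 − 4) = 530.8/10.0 = 53.08 mL/cmH2O.
τ = R × C = 17.144 × 0.05308 L/cmH2O = 0.91 s.
t = −τ·ln(1 − 0.94) = −0.91·ln(0.06) = 2.56 s.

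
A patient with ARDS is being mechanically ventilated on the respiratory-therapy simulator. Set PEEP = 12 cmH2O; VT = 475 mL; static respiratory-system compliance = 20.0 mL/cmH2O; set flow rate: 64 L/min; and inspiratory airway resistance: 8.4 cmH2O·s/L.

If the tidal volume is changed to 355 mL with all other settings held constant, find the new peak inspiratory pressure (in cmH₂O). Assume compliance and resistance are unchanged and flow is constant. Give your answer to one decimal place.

38.7

Flow: 64 L/min ÷ 60 = 1.0667 L/s.
PIP = Vt/C + R·V̇ + PEEP (constant-flow equation of motion).
Only the elastic term changes: ΔPIP = ΔVt / C = (355 − 475) / 20.0 = -6.0 cmH2O.
Original PIP = 475/20.0 + 8.4×1.0667 + 12 = 44.71 cmH2O; new PIP = 44.71 + (-6.0) = 38.71 cmH2O.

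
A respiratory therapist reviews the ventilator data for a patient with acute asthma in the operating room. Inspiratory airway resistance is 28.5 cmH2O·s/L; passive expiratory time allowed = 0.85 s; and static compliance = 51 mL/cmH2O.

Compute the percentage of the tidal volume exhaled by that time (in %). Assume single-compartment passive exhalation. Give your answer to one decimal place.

τ = R × C = 28.5 × 51 mL/cmH2O = 28.5 × 0.051 L/cmH2O = 1.454 s.
Passive exhalation: V(t)/V₀ = e^(−t/τ) = e^(−0.85/1.454) = 0.5573.
Fraction exhaled = 1 − 0.5573 = 0.4427 → 44.27%.

44.3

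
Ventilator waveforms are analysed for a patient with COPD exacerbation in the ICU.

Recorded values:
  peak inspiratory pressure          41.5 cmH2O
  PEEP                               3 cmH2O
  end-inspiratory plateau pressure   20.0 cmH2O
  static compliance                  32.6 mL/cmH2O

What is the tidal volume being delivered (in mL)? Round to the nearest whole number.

554

Vt = Cstat × (Pplat − PEEP) = 32.6 × (20.0 − 3) = 32.6 × 17.0 = 554.2 mL.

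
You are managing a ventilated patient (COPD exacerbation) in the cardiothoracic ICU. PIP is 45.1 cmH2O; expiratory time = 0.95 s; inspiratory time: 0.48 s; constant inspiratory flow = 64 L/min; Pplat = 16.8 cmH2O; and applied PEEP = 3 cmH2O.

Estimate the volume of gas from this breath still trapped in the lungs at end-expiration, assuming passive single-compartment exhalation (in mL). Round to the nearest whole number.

195

Flow: 64 L/min ÷ 60 = 1.0667 L/s.
Vt = flow × Ti = 1.0667 L/s × 0.48 s × 1000 mL/L = 512.02 mL.
R = (PIP − Pplat)/V̇ = (45.1 − 16.8) / 1.0667 = 28.3/1.0667 = 26.53 cmH2O·s/L.
C = Vt/(Pplat − PEEP) = 512.02 / (16.8 − 3) = 512.02/13.8 = 37.103 mL/cmH2O.
τ = R × C = 26.53 × 0.0371 L/cmH2O = 0.9843 s.
Fraction remaining = e^(−Te/τ) = e^(−0.95/0.9843) = 0.3809.
Trapped volume = 512.02 × 0.3809 = 195.03 mL.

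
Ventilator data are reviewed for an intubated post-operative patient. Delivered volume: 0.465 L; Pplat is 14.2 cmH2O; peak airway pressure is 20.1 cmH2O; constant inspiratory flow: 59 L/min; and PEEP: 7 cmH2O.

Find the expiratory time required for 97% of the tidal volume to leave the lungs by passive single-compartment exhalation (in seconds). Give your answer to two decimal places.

1.36

Flow: 59 L/min ÷ 60 = 0.9833 L/s.
R = (PIP − Pplat)/V̇ = (20.1 − 14.2) / 0.9833 = 5.9/0.9833 = 6.0 cmH2O·s/L.
C = Vt/(Pplat − PEEP) = 465.0 / (14.2 − 7) = 465.0/7.2 = 64.583 mL/cmH2O.
τ = R × C = 6.0 × 0.06458 L/cmH2O = 0.3875 s.
t = −τ·ln(1 − 0.97) = −0.3875·ln(0.03) = 1.359 s.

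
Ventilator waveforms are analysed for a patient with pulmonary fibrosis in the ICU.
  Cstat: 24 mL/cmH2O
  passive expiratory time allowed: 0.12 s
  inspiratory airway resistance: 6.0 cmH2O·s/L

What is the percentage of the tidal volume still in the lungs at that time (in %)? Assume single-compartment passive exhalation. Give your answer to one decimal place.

43.5

τ = R × C = 6.0 × 24 mL/cmH2O = 6.0 × 0.024 L/cmH2O = 0.144 s.
Passive exhalation: V(t)/V₀ = e^(−t/τ) = e^(−0.12/0.144) = 0.4346.
Fraction remaining = 0.4346 → 43.46%.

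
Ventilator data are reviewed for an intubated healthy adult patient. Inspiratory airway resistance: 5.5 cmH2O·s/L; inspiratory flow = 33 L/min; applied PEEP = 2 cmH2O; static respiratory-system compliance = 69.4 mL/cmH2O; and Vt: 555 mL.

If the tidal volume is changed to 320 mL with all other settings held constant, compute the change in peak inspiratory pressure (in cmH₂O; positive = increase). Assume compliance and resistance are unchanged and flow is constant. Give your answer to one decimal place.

PIP = Vt/C + R·V̇ + PEEP (constant-flow equation of motion).
Only the elastic term changes: ΔPIP = ΔVt / C = (320 − 555) / 69.4 = -3.386 cmH2O.

-3.4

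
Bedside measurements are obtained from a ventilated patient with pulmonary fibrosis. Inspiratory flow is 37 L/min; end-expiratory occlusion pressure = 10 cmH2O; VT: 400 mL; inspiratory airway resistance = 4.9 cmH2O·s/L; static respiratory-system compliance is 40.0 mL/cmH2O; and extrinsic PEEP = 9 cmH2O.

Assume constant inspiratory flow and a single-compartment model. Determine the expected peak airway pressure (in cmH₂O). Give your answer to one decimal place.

23.0

Flow: 37 L/min ÷ 60 = 0.6167 L/s.
Total PEEP = 10 cmH2O (set 9 + intrinsic 1); this is the baseline alveolar pressure.
Equation of motion (constant flow): PIP = Vt/C + R·V̇ + PEEP.
PIP = 400/40.0 + 4.9×0.6167 + 10 = 10.0 + 3.022 + 10 = 23.022 cmH2O.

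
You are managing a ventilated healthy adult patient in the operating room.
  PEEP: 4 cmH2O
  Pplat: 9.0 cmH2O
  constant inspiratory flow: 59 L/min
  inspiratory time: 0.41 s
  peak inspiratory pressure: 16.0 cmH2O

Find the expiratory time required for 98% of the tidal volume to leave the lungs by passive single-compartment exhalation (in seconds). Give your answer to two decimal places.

Flow: 59 L/min ÷ 60 = 0.9833 L/s.
Vt = flow × Ti = 0.9833 L/s × 0.41 s × 1000 mL/L = 403.15 mL.
R = (PIP − Pplat)/V̇ = (16.0 − 9.0) / 0.9833 = 7.0/0.9833 = 7.119 cmH2O·s/L.
C = Vt/(Pplat − PEEP) = 403.15 / (9.0 − 4) = 403.15/5.0 = 80.63 mL/cmH2O.
τ = R × C = 7.119 × 0.08063 L/cmH2O = 0.574 s.
t = −τ·ln(1 − 0.98) = −0.574·ln(0.02) = 2.246 s.

2.25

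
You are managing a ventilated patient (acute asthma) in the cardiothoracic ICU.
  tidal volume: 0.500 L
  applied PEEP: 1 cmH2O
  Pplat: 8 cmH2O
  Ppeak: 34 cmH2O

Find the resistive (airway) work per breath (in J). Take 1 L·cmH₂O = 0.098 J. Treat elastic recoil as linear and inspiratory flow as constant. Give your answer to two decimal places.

1.27

With constant inspiratory flow the resistive pressure is constant at PIP − Pplat = 34 − 8 = 26.0 cmH2O, so resistive work = 26.0 × 0.500 = 13.0 L·cmH2O.
× 0.098 J/(L·cmH2O) → 1.274 J.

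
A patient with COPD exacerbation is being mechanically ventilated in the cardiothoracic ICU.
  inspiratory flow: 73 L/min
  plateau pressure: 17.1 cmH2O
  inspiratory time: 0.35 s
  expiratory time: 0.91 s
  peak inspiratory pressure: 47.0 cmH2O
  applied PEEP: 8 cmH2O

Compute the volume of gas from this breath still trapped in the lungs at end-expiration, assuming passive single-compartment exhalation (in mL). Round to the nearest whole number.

Flow: 73 L/min ÷ 60 = 1.2167 L/s.
Vt = flow × Ti = 1.2167 L/s × 0.35 s × 1000 mL/L = 425.85 mL.
R = (PIP − Pplat)/V̇ = (47.0 − 17.1) / 1.2167 = 29.9/1.2167 = 24.575 cmH2O·s/L.
C = Vt/(Pplat − PEEP) = 425.85 / (17.1 − 8) = 425.85/9.1 = 46.797 mL/cmH2O.
τ = R × C = 24.575 × 0.0468 L/cmH2O = 1.15 s.
Fraction remaining = e^(−Te/τ) = e^(−0.91/1.15) = 0.4533.
Trapped volume = 425.85 × 0.4533 = 193.04 mL.

193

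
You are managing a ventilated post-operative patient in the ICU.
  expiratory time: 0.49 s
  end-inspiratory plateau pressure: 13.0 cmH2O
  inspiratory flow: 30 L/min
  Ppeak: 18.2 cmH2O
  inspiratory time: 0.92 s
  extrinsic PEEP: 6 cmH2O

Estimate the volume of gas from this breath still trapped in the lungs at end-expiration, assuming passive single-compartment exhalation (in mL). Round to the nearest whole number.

225

Flow: 30 L/min ÷ 60 = 0.5 L/s.
Vt = flow × Ti = 0.5 L/s × 0.92 s × 1000 mL/L = 460.0 mL.
R = (PIP − Pplat)/V̇ = (18.2 − 13.0) / 0.5 = 5.2/0.5 = 10.4 cmH2O·s/L.
C = Vt/(Pplat − PEEP) = 460.0 / (13.0 − 6) = 460.0/7.0 = 65.714 mL/cmH2O.
τ = R × C = 10.4 × 0.06571 L/cmH2O = 0.6834 s.
Fraction remaining = e^(−Te/τ) = e^(−0.49/0.6834) = 0.4882.
Trapped volume = 460.0 × 0.4882 = 224.57 mL.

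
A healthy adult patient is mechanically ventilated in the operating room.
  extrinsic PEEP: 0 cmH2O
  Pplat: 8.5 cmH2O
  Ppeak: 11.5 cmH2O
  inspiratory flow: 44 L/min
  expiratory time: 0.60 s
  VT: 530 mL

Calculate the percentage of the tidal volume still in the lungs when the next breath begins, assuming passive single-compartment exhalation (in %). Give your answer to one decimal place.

9.5

Flow: 44 L/min ÷ 60 = 0.7333 L/s.
R = (PIP − Pplat)/V̇ = (11.5 − 8.5) / 0.7333 = 3.0/0.7333 = 4.091 cmH2O·s/L.
C = Vt/(Pplat − PEEP) = 530.0 / (8.5 − 0) = 530.0/8.5 = 62.353 mL/cmH2O.
τ = R × C = 4.091 × 0.06235 L/cmH2O = 0.2551 s.
Fraction remaining at end-expiration = e^(−Te/τ) = e^(−0.60/0.2551) = 0.09518 → 9.518%.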